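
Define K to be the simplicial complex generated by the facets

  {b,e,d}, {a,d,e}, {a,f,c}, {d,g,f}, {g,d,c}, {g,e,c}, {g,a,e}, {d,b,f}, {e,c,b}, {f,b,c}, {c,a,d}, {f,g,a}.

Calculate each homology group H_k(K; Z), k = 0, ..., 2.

H_0 ≅ Z,  H_1 ≅ Z/2,  H_2 = 0.

K has 7 vertices, 18 edges, 12 triangles.
rank ∂_0 = 0, rank ∂_1 = 6 ⇒ b_0 = 7 − 0 − 6 = 1; all invariant factors of ∂_1 are 1 so no torsion. So H_0 = Z.
rank ∂_1 = 6, rank ∂_2 = 12 ⇒ b_1 = 18 − 6 − 12 = 0; ∂_2 has invariant factor(s) [2] giving torsion. So H_1 = Z/2.
rank ∂_2 = 12, rank ∂_3 = 0 ⇒ b_2 = 12 − 12 − 0 = 0. So H_2 = 0.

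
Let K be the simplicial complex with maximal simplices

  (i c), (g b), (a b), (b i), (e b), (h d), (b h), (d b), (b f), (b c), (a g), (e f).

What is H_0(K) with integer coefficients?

K has 9 vertices, 12 edges.
rank ∂_0 = 0, rank ∂_1 = 8 ⇒ b_0 = 9 − 0 − 8 = 1; all invariant factors of ∂_1 are 1 so no torsion. So H_0 ≅ Z.

H_0 ≅ Z.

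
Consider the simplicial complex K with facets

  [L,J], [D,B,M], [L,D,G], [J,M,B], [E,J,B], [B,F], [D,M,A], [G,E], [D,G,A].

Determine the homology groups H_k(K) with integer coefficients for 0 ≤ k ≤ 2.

H_0 ≅ Z,  H_1 ≅ Z^2,  H_2 = 0.

Take the total order A < B < D < E < F < G < J < L < M on the vertex set. Then K (dimension 2) consists of the simplices:

  0-simplices (9): A, B, D, E, F, G, J, L, M
  1-simplices (16): AD, AG, AM, BD, BE, BF, BJ, BM, DG, DL, DM, EG, EJ, GL, JL, JM
  2-simplices (6): ADG, ADM, BDM, BEJ, BJM, DGL

Hence C_0 ≅ Z^9, C_1 ≅ Z^16, C_2 ≅ Z^6.

The boundary map ∂_1: C_1 → C_0 is given by ∂[p,q] = [q] − [p]. For instance
  ∂BF = F − B.
This gives a 9×16 integer matrix of rank 8; reducing to Smith normal form yields diagonal entries (1,1,1,1,1,1,1,1).

∂_2: C_2 → C_1 acts by ∂[p,q,r] = [q,r] − [p,r] + [p,q]. For instance
  ∂BEJ = EJ − BJ + BE,
  ∂BDM = DM − BM + BD.
As a 16×6 matrix over Z this has rank 6, with invariant factors (1,1,1,1,1,1).

From H_k ≅ ker(∂_k) / im(∂_{k+1}) we obtain:

  H_0: rank C_0 − rank ∂_1 = 9 − 8 = 1, and the invariant factors of ∂_1 are all 1, so H_0 ≅ Z.
  H_1: rank ker ∂_1 − rank ∂_2 = (16 − 8) − 6 = 2, and the invariant factors of ∂_2 are all 1, so H_1 ≅ Z^2.
  H_2: rank ker ∂_2 − rank ∂_3 = (6 − 6) − 0 = 0, and there is no ∂_3, so H_2 ≅ 0.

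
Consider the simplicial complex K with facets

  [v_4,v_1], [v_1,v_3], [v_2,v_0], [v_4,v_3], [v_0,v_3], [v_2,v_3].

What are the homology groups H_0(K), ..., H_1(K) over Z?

H_0 = Z,  H_1 = Z^2.

We work with the vertex ordering v_0 < v_1 < v_2 < v_3 < v_4. The simplices of K, each written with vertices in increasing order, are:

  0-simplices (5): [v_0], [v_1], [v_2], [v_3], [v_4]
  1-simplices (6): [v_0,v_2], [v_0,v_3], [v_1,v_3], [v_1,v_4], [v_2,v_3], [v_3,v_4]

giving chain groups C_0 ≅ Z^5, C_1 ≅ Z^6.

Boundary ∂_1: C_1 → C_0 maps an edge to its endpoints' difference, ∂[p,q] = q − p. For instance
  ∂[v_1,v_3] = [v_3] − [v_1].
The 5×6 boundary matrix has rank 4 and Smith normal form diag(1,1,1,1).

Reading off H_k = ker ∂_k / im ∂_{k+1}:

  H_0: rank C_0 − rank ∂_1 = 5 − 4 = 1, and the invariant factors of ∂_1 are all 1, so H_0 ≅ Z.
  H_1: rank ker ∂_1 − rank ∂_2 = (6 − 4) − 0 = 2, and there is no ∂_2, so H_1 ≅ Z^2.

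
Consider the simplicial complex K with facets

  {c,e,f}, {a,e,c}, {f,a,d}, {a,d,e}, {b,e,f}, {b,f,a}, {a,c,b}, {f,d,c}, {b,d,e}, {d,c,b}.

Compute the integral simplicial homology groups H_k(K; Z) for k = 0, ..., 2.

H_0 = Z,  H_1 = Z/2Z,  H_2 = 0.

Take the total order a < b < c < d < e < f on the vertex set. Then K (dimension 2) consists of the simplices:

  0-simplices (6): a, b, c, d, e, f
  1-simplices (15): ab, ac, ad, ae, af, bc, bd, be, bf, cd, ce, cf, de, df, ef
  2-simplices (10): abc, abf, ace, ade, adf, bcd, bde, bef, cdf, cef

giving chain groups C_0 ≅ Z^6, C_1 ≅ Z^15, C_2 ≅ Z^10.

Boundary ∂_1: C_1 → C_0 sends each edge [p,q] (with p < q) to q − p.
This gives a 6×15 integer matrix of rank 5; reducing to Smith normal form yields diagonal entries (1,1,1,1,1).

The boundary map ∂_2: C_2 → C_1 maps a triangle to the signed sum of its edges. For instance
  ∂cdf = df − cf + cd,
  ∂ade = de − ae + ad.
The resulting 15×10 matrix has rank 10, and its Smith normal form has invariant factors (1,1,1,1,1,1,1,1,1,2).

Computing H_k = (kernel of ∂_k) / (image of ∂_{k+1}):

  H_0: rank C_0 − rank ∂_1 = 6 − 5 = 1, and the invariant factors of ∂_1 are all 1, so H_0 = Z.
  H_1: rank ker ∂_1 − rank ∂_2 = (15 − 5) − 10 = 0, and ∂_2 has invariant factor 2 > 1, so H_1 = Z/2Z.
  H_2: rank ker ∂_2 − rank ∂_3 = (10 − 10) − 0 = 0, and there is no ∂_3, so H_2 = 0.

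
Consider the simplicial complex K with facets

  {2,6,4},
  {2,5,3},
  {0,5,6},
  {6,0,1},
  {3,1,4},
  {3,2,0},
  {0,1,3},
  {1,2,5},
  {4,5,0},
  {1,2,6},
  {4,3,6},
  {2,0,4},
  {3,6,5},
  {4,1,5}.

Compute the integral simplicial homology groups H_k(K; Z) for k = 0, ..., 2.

Order the vertices as 0 < 1 < 2 < 3 < 4 < 5 < 6. Listing each simplex with vertices in this order, K has dimension 2 with simplices:

  0-simplices (7): [0], [1], [2], [3], [4], [5], [6]
  1-simplices (21): [0,1], [0,2], [0,3], [0,4], [0,5], [0,6], [1,2], [1,3], [1,4], [1,5], [1,6], [2,3], [2,4], [2,5], [2,6], [3,4], [3,5], [3,6], [4,5], [4,6], [5,6]
  2-simplices (14): [0,1,3], [0,1,6], [0,2,3], [0,2,4], [0,4,5], [0,5,6], [1,2,5], [1,2,6], [1,3,4], [1,4,5], [2,3,5], [2,4,6], [3,4,6], [3,5,6]

Hence C_0 ≅ Z^7, C_1 ≅ Z^21, C_2 ≅ Z^14.

The boundary map ∂_1: C_1 → C_0 sends each edge [p,q] (with p < q) to q − p. For instance
  ∂[3,6] = [6] − [3].
The 7×21 boundary matrix has rank 6 and Smith normal form diag(1,1,1,1,1,1).

Boundary ∂_2: C_2 → C_1 maps a triangle to the signed sum of its edges. For instance
  ∂[1,4,5] = [4,5] − [1,5] + [1,4],
  ∂[2,4,6] = [4,6] − [2,6] + [2,4].
The 21×14 boundary matrix has rank 13 and Smith normal form diag(1,1,1,1,1,1,1,1,1,1,1,1,1).

Reading off H_k = ker ∂_k / im ∂_{k+1}:

  H_0: rank C_0 − rank ∂_1 = 7 − 6 = 1, and the invariant factors of ∂_1 are all 1, so H_0 = Z.
  H_1: rank ker ∂_1 − rank ∂_2 = (21 − 6) − 13 = 2, and the invariant factors of ∂_2 are all 1, so H_1 = Z^2.
  H_2: rank ker ∂_2 − rank ∂_3 = (14 − 13) − 0 = 1, and there is no ∂_3, so H_2 = Z.

H_0 ≅ Z,  H_1 ≅ Z^2,  H_2 ≅ Z.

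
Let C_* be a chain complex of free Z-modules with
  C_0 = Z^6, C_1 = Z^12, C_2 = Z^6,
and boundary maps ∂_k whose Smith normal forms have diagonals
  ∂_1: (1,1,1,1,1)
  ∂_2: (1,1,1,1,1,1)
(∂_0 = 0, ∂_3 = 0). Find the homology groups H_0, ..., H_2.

H_0 = Z,  H_1 = Z,  H_2 = 0.

H_0: b_0 = 6 − 0 − 5 = 1; torsion from ∂_1 factors > 1: none. So H_0 = Z.
H_1: b_1 = 12 − 5 − 6 = 1; torsion from ∂_2 factors > 1: none. So H_1 = Z.
H_2: b_2 = 6 − 6 − 0 = 0; torsion from ∂_3 factors > 1: none. So H_2 = 0.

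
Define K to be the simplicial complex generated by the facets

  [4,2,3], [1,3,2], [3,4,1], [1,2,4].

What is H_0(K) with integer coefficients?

Fix the vertex order 1 < 2 < 3 < 4 and write every simplex with vertices in increasing order. Then dim K = 2 and the simplices of K are:

  0-simplices (4): [1], [2], [3], [4]
  1-simplices (6): [1,2], [1,3], [1,4], [2,3], [2,4], [3,4]
  2-simplices (4): [1,2,3], [1,2,4], [1,3,4], [2,3,4]

so the chain groups are C_0 ≅ Z^4, C_1 ≅ Z^6, C_2 ≅ Z^4.

∂_1: C_1 → C_0 sends each edge [p,q] (with p < q) to q − p.
The resulting 4×6 matrix has rank 3, and its Smith normal form has invariant factors (1,1,1).

Boundary ∂_2: C_2 → C_1 acts by ∂[p,q,r] = [q,r] − [p,r] + [p,q]. For instance
  ∂[1,2,3] = [2,3] − [1,3] + [1,2],
  ∂[1,2,4] = [2,4] − [1,4] + [1,2].
As a 6×4 matrix over Z this has rank 3, with invariant factors (1,1,1).

Now H_k = ker ∂_k / im ∂_{k+1}, so:

  H_0: rank C_0 − rank ∂_1 = 4 − 3 = 1, and the invariant factors of ∂_1 are all 1, so H_0 = Z.

H_0 = Z.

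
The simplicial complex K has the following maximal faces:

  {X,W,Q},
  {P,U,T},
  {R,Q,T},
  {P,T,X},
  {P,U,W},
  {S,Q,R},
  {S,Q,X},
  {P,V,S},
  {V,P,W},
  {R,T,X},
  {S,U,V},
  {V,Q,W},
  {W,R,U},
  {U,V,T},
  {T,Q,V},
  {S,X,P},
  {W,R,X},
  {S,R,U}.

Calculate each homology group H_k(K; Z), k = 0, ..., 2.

Take the total order P < Q < R < S < T < U < V < W < X on the vertex set. Then K (dimension 2) consists of the simplices:

  0-simplices (9): P, Q, R, S, T, U, V, W, X
  1-simplices (27): PS, PT, PU, PV, PW, PX, QR, QS, QT, QV, QW, QX, RS, RT, RU, RW, RX, SU, SV, SX, TU, TV, TX, UV, UW, VW, WX
  2-simplices (18): PSV, PSX, PTU, PTX, PUW, PVW, QRS, QRT, QSX, QTV, QVW, QWX, RSU, RTX, RUW, RWX, SUV, TUV

Hence C_0 ≅ Z^9, C_1 ≅ Z^27, C_2 ≅ Z^18.

The boundary map ∂_1: C_1 → C_0 is given by ∂[p,q] = [q] − [p]. For instance
  ∂TX = X − T.
The resulting 9×27 matrix has rank 8, and its Smith normal form has invariant factors (1,1,1,1,1,1,1,1).

∂_2: C_2 → C_1 acts by ∂[p,q,r] = [q,r] − [p,r] + [p,q]. For instance
  ∂PUW = UW − PW + PU,
  ∂PVW = VW − PW + PV.
The 27×18 boundary matrix has rank 18 and Smith normal form diag(1,1,1,1,1,1,1,1,1,1,1,1,1,1,1,1,1,2).

Computing H_k = (kernel of ∂_k) / (image of ∂_{k+1}):

  H_0: rank C_0 − rank ∂_1 = 9 − 8 = 1, and the invariant factors of ∂_1 are all 1, so H_0 ≅ Z.
  H_1: rank ker ∂_1 − rank ∂_2 = (27 − 8) − 18 = 1, and ∂_2 has invariant factor 2 > 1, so H_1 ≅ Z ⊕ Z/2.
  H_2: rank ker ∂_2 − rank ∂_3 = (18 − 18) − 0 = 0, and there is no ∂_3, so H_2 ≅ 0.

H_0 = Z,  H_1 = Z ⊕ Z/2,  H_2 = 0.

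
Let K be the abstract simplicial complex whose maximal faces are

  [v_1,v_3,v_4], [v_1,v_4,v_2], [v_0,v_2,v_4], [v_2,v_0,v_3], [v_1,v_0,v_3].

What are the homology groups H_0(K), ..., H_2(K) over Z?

H_0 = Z,  H_1 = Z,  H_2 = 0.

We work with the vertex ordering v_0 < v_1 < v_2 < v_3 < v_4. The simplices of K, each written with vertices in increasing order, are:

  0-simplices (5): [v_0], [v_1], [v_2], [v_3], [v_4]
  1-simplices (10): [v_0,v_1], [v_0,v_2], [v_0,v_3], [v_0,v_4], [v_1,v_2], [v_1,v_3], [v_1,v_4], [v_2,v_3], [v_2,v_4], [v_3,v_4]
  2-simplices (5): [v_0,v_1,v_3], [v_0,v_2,v_3], [v_0,v_2,v_4], [v_1,v_2,v_4], [v_1,v_3,v_4]

Hence C_0 ≅ Z^5, C_1 ≅ Z^10, C_2 ≅ Z^5.

The boundary map ∂_1: C_1 → C_0 is given by ∂[p,q] = [q] − [p]. For instance
  ∂[v_1,v_4] = [v_4] − [v_1].
The resulting 5×10 matrix has rank 4, and its Smith normal form has invariant factors (1,1,1,1).

The boundary map ∂_2: C_2 → C_1 maps a triangle to the signed sum of its edges. For instance
  ∂[v_0,v_1,v_3] = [v_1,v_3] − [v_0,v_3] + [v_0,v_1],
  ∂[v_1,v_2,v_4] = [v_2,v_4] − [v_1,v_4] + [v_1,v_2].
The resulting 10×5 matrix has rank 5, and its Smith normal form has invariant factors (1,1,1,1,1).

From H_k ≅ ker(∂_k) / im(∂_{k+1}) we obtain:

  H_0: rank C_0 − rank ∂_1 = 5 − 4 = 1, and the invariant factors of ∂_1 are all 1, so H_0 = Z.
  H_1: rank ker ∂_1 − rank ∂_2 = (10 − 4) − 5 = 1, and the invariant factors of ∂_2 are all 1, so H_1 = Z.
  H_2: rank ker ∂_2 − rank ∂_3 = (5 − 5) − 0 = 0, and there is no ∂_3, so H_2 = 0.

(K is a triangulation of the Möbius band.)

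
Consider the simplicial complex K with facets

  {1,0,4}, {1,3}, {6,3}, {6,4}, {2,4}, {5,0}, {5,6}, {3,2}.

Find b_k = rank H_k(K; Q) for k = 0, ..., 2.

Take the total order 0 < 1 < 2 < 3 < 4 < 5 < 6 on the vertex set. Then K (dimension 2) consists of the simplices:

  0-simplices (7): [0], [1], [2], [3], [4], [5], [6]
  1-simplices (10): [0,1], [0,4], [0,5], [1,3], [1,4], [2,3], [2,4], [3,6], [4,6], [5,6]
  2-simplices (1): [0,1,4]

giving chain groups C_0 ≅ Z^7, C_1 ≅ Z^10, C_2 ≅ Z^1.

∂_1: C_1 → C_0 is given by ∂[p,q] = [q] − [p]. For instance
  ∂[1,4] = [4] − [1].
This gives a 7×10 integer matrix of rank 6; reducing to Smith normal form yields diagonal entries (1,1,1,1,1,1).

The boundary map ∂_2: C_2 → C_1 sends each 2-simplex [p,q,r] to [q,r] − [p,r] + [p,q]. For instance
  ∂[0,1,4] = [1,4] − [0,4] + [0,1].
The 10×1 boundary matrix has rank 1 and Smith normal form diag(1).

Now H_k = ker ∂_k / im ∂_{k+1}, so:

  H_0: rank C_0 − rank ∂_1 = 7 − 6 = 1, and the invariant factors of ∂_1 are all 1, so H_0 ≅ Z.
  H_1: rank ker ∂_1 − rank ∂_2 = (10 − 6) − 1 = 3, and the invariant factors of ∂_2 are all 1, so H_1 ≅ Z^3.
  H_2: rank ker ∂_2 − rank ∂_3 = (1 − 1) − 0 = 0, and there is no ∂_3, so H_2 ≅ 0.

Hence the Betti numbers are b_0 = 1, b_1 = 3, b_2 = 0.

b_0 = 1, b_1 = 3, b_2 = 0.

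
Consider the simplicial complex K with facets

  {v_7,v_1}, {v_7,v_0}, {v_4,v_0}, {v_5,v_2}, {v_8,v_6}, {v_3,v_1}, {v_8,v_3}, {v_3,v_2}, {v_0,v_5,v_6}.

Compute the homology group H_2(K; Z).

We work with the vertex ordering v_0 < v_1 < v_2 < v_3 < v_4 < v_5 < v_6 < v_7 < v_8. The simplices of K, each written with vertices in increasing order, are:

  0-simplices (9): [v_0], [v_1], [v_2], [v_3], [v_4], [v_5], [v_6], [v_7], [v_8]
  1-simplices (11): [v_0,v_4], [v_0,v_5], [v_0,v_6], [v_0,v_7], [v_1,v_3], [v_1,v_7], [v_2,v_3], [v_2,v_5], [v_3,v_8], [v_5,v_6], [v_6,v_8]
  2-simplices (1): [v_0,v_5,v_6]

giving chain groups C_0 ≅ Z^9, C_1 ≅ Z^11, C_2 ≅ Z^1.

∂_1: C_1 → C_0 sends each edge [p,q] (with p < q) to q − p.
As a 9×11 matrix over Z this has rank 8, with invariant factors (1,1,1,1,1,1,1,1).

∂_2: C_2 → C_1 maps a triangle to the signed sum of its edges. For instance
  ∂[v_0,v_5,v_6] = [v_5,v_6] − [v_0,v_6] + [v_0,v_5].
This gives a 11×1 integer matrix of rank 1; reducing to Smith normal form yields diagonal entries (1).

Reading off H_k = ker ∂_k / im ∂_{k+1}:

  H_2: rank ker ∂_2 − rank ∂_3 = (1 − 1) − 0 = 0, and there is no ∂_3, so H_2 = 0.

H_2 = 0.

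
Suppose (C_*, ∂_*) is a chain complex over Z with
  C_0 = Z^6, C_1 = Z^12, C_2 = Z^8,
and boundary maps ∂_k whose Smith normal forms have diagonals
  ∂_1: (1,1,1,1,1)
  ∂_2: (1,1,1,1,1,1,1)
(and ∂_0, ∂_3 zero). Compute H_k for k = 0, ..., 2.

H_0: b_0 = 6 − 0 − 5 = 1; torsion from ∂_1 factors > 1: none. So H_0 ≅ Z.
H_1: b_1 = 12 − 5 − 7 = 0; torsion from ∂_2 factors > 1: none. So H_1 ≅ 0.
H_2: b_2 = 8 − 7 − 0 = 1; torsion from ∂_3 factors > 1: none. So H_2 ≅ Z.

H_0 ≅ Z,  H_1 = 0,  H_2 ≅ Z.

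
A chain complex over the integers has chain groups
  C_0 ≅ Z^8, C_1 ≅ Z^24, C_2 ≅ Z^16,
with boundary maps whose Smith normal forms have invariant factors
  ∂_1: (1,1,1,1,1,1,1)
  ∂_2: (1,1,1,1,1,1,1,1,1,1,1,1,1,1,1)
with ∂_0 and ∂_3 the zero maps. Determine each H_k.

H_0 ≅ Z,  H_1 ≅ Z^2,  H_2 ≅ Z.

H_0: b_0 = 8 − 0 − 7 = 1; torsion from ∂_1 factors > 1: none. So H_0 ≅ Z.
H_1: b_1 = 24 − 7 − 15 = 2; torsion from ∂_2 factors > 1: none. So H_1 ≅ Z^2.
H_2: b_2 = 16 − 15 − 0 = 1; torsion from ∂_3 factors > 1: none. So H_2 ≅ Z.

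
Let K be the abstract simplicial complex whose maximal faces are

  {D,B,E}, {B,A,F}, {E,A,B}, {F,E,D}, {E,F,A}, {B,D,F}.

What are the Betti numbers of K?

K has 5 vertices, 9 edges, 6 triangles.
rank ∂_0 = 0, rank ∂_1 = 4 ⇒ b_0 = 5 − 0 − 4 = 1; all invariant factors of ∂_1 are 1 so no torsion. So H_0 = Z.
rank ∂_1 = 4, rank ∂_2 = 5 ⇒ b_1 = 9 − 4 − 5 = 0; all invariant factors of ∂_2 are 1 so no torsion. So H_1 = 0.
rank ∂_2 = 5, rank ∂_3 = 0 ⇒ b_2 = 6 − 5 − 0 = 1. So H_2 = Z.

b_0 = 1, b_1 = 0, b_2 = 1.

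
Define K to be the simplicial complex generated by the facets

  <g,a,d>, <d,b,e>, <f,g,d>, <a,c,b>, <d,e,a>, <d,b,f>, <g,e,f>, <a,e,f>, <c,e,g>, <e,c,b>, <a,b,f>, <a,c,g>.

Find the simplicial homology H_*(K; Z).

We work with the vertex ordering a < b < c < d < e < f < g. The simplices of K, each written with vertices in increasing order, are:

  0-simplices (7): a, b, c, d, e, f, g
  1-simplices (18): ab, ac, ad, ae, af, ag, bc, bd, be, bf, ce, cg, de, df, dg, ef, eg, fg
  2-simplices (12): abc, abf, acg, ade, adg, aef, bce, bde, bdf, ceg, dfg, efg

giving chain groups C_0 ≅ Z^7, C_1 ≅ Z^18, C_2 ≅ Z^12.

∂_1: C_1 → C_0 is given by ∂[p,q] = [q] − [p]. For instance
  ∂bc = c − b.
The resulting 7×18 matrix has rank 6, and its Smith normal form has invariant factors (1,1,1,1,1,1).

Boundary ∂_2: C_2 → C_1 maps a triangle to the signed sum of its edges. For instance
  ∂bce = ce − be + bc,
  ∂efg = fg − eg + ef.
The 18×12 boundary matrix has rank 12 and Smith normal form diag(1,1,1,1,1,1,1,1,1,1,1,2).

Computing H_k = (kernel of ∂_k) / (image of ∂_{k+1}):

  H_0: rank C_0 − rank ∂_1 = 7 − 6 = 1, and the invariant factors of ∂_1 are all 1, so H_0 = Z.
  H_1: rank ker ∂_1 − rank ∂_2 = (18 − 6) − 12 = 0, and ∂_2 has invariant factor 2 > 1, so H_1 = Z/2.
  H_2: rank ker ∂_2 − rank ∂_3 = (12 − 12) − 0 = 0, and there is no ∂_3, so H_2 = 0.

As a check, the Euler characteristic is 7 − 18 + 12 = 1, which agrees with 1 − 0 + 0 = 1.

H_0 ≅ Z,  H_1 ≅ Z/2,  H_2 = 0.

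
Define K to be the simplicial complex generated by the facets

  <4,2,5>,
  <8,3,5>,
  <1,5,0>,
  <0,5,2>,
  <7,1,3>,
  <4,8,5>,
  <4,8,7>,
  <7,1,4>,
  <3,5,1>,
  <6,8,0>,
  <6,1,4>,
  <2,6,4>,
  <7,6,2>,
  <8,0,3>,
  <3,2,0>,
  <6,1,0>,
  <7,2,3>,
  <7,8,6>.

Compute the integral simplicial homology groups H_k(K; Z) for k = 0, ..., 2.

H_0 = Z,  H_1 = Z ⊕ Z_2,  H_2 = 0.

Fix the vertex order 0 < 1 < 2 < 3 < 4 < 5 < 6 < 7 < 8 and write every simplex with vertices in increasing order. Then dim K = 2 and the simplices of K are:

  0-simplices (9): [0], [1], [2], [3], [4], [5], [6], [7], [8]
  1-simplices (27): (27 of them)
  2-simplices (18): [0,1,5], [0,1,6], [0,2,3], [0,2,5], [0,3,8], [0,6,8], [1,3,5], [1,3,7], [1,4,6], [1,4,7], [2,3,7], [2,4,5], [2,4,6], [2,6,7], [3,5,8], [4,5,8], [4,7,8], [6,7,8]

giving chain groups C_0 ≅ Z^9, C_1 ≅ Z^27, C_2 ≅ Z^18.

Boundary ∂_1: C_1 → C_0 is given by ∂[p,q] = [q] − [p].
The resulting 9×27 matrix has rank 8, and its Smith normal form has invariant factors (1,1,1,1,1,1,1,1).

The boundary map ∂_2: C_2 → C_1 sends each 2-simplex [p,q,r] to [q,r] − [p,r] + [p,q]. For instance
  ∂[0,2,5] = [2,5] − [0,5] + [0,2],
  ∂[0,2,3] = [2,3] − [0,3] + [0,2].
The 27×18 boundary matrix has rank 18 and Smith normal form diag(1,1,1,1,1,1,1,1,1,1,1,1,1,1,1,1,1,2).

Now H_k = ker ∂_k / im ∂_{k+1}, so:

  H_0: rank C_0 − rank ∂_1 = 9 − 8 = 1, and the invariant factors of ∂_1 are all 1, so H_0 ≅ Z.
  H_1: rank ker ∂_1 − rank ∂_2 = (27 − 8) − 18 = 1, and ∂_2 has invariant factor 2 > 1, so H_1 ≅ Z ⊕ Z_2.
  H_2: rank ker ∂_2 − rank ∂_3 = (18 − 18) − 0 = 0, and there is no ∂_3, so H_2 ≅ 0.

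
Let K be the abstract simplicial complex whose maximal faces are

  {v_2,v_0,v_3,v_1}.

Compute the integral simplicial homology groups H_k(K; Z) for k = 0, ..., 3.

Order the vertices as v_0 < v_1 < v_2 < v_3. Listing each simplex with vertices in this order, K has dimension 3 with simplices:

  0-simplices (4): [v_0], [v_1], [v_2], [v_3]
  1-simplices (6): [v_0,v_1], [v_0,v_2], [v_0,v_3], [v_1,v_2], [v_1,v_3], [v_2,v_3]
  2-simplices (4): [v_0,v_1,v_2], [v_0,v_1,v_3], [v_0,v_2,v_3], [v_1,v_2,v_3]
  3-simplices (1): [v_0,v_1,v_2,v_3]

Hence C_0 ≅ Z^4, C_1 ≅ Z^6, C_2 ≅ Z^4, C_3 ≅ Z^1.

Boundary ∂_1: C_1 → C_0 sends each edge [p,q] (with p < q) to q − p. For instance
  ∂[v_0,v_3] = [v_3] − [v_0].
As a 4×6 matrix over Z this has rank 3, with invariant factors (1,1,1).

The boundary map ∂_2: C_2 → C_1 maps a triangle to the signed sum of its edges. For instance
  ∂[v_0,v_1,v_3] = [v_1,v_3] − [v_0,v_3] + [v_0,v_1],
  ∂[v_0,v_1,v_2] = [v_1,v_2] − [v_0,v_2] + [v_0,v_1].
This gives a 6×4 integer matrix of rank 3; reducing to Smith normal form yields diagonal entries (1,1,1).

∂_3: C_3 → C_2 sends each 3-simplex σ to the alternating sum Σ_i (−1)^i (σ with its i-th vertex removed). For instance
  ∂[v_0,v_1,v_2,v_3] = [v_1,v_2,v_3] − [v_0,v_2,v_3] + [v_0,v_1,v_3] − [v_0,v_1,v_2].
The 4×1 boundary matrix has rank 1 and Smith normal form diag(1).

From H_k ≅ ker(∂_k) / im(∂_{k+1}) we obtain:

  H_0: rank C_0 − rank ∂_1 = 4 − 3 = 1, and the invariant factors of ∂_1 are all 1, so H_0 = Z.
  H_1: rank ker ∂_1 − rank ∂_2 = (6 − 3) − 3 = 0, and the invariant factors of ∂_2 are all 1, so H_1 = 0.
  H_2: rank ker ∂_2 − rank ∂_3 = (4 − 3) − 1 = 0, and the invariant factors of ∂_3 are all 1, so H_2 = 0.
  H_3: rank ker ∂_3 − rank ∂_4 = (1 − 1) − 0 = 0, and there is no ∂_4, so H_3 = 0.

H_0 = Z,  H_1 = 0,  H_2 = 0,  H_3 = 0.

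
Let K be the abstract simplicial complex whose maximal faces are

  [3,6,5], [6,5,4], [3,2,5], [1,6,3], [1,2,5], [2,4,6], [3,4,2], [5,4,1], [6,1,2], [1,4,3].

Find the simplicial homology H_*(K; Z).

Fix the vertex order 1 < 2 < 3 < 4 < 5 < 6 and write every simplex with vertices in increasing order. Then dim K = 2 and the simplices of K are:

  0-simplices (6): [1], [2], [3], [4], [5], [6]
  1-simplices (15): [1,2], [1,3], [1,4], [1,5], [1,6], [2,3], [2,4], [2,5], [2,6], [3,4], [3,5], [3,6], [4,5], [4,6], [5,6]
  2-simplices (10): [1,2,5], [1,2,6], [1,3,4], [1,3,6], [1,4,5], [2,3,4], [2,3,5], [2,4,6], [3,5,6], [4,5,6]

giving chain groups C_0 ≅ Z^6, C_1 ≅ Z^15, C_2 ≅ Z^10.

∂_1: C_1 → C_0 sends each edge [p,q] (with p < q) to q − p.
This gives a 6×15 integer matrix of rank 5; reducing to Smith normal form yields diagonal entries (1,1,1,1,1).

Boundary ∂_2: C_2 → C_1 acts by ∂[p,q,r] = [q,r] − [p,r] + [p,q]. For instance
  ∂[4,5,6] = [5,6] − [4,6] + [4,5],
  ∂[1,3,6] = [3,6] − [1,6] + [1,3].
The 15×10 boundary matrix has rank 10 and Smith normal form diag(1,1,1,1,1,1,1,1,1,2).

Computing H_k = (kernel of ∂_k) / (image of ∂_{k+1}):

  H_0: rank C_0 − rank ∂_1 = 6 − 5 = 1, and the invariant factors of ∂_1 are all 1, so H_0 = Z.
  H_1: rank ker ∂_1 − rank ∂_2 = (15 − 5) − 10 = 0, and ∂_2 has invariant factor 2 > 1, so H_1 = Z/2.
  H_2: rank ker ∂_2 − rank ∂_3 = (10 − 10) − 0 = 0, and there is no ∂_3, so H_2 = 0.

H_0 ≅ Z,  H_1 ≅ Z/2,  H_2 = 0.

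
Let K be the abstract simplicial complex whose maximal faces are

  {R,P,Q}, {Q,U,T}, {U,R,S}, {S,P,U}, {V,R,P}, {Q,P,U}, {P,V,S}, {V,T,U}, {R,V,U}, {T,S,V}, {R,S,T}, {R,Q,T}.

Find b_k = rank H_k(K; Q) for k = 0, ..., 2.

b_0 = 1, b_1 = 0, b_2 = 0.

Take the total order P < Q < R < S < T < U < V on the vertex set. Then K (dimension 2) consists of the simplices:

  0-simplices (7): P, Q, R, S, T, U, V
  1-simplices (18): PQ, PR, PS, PU, PV, QR, QT, QU, RS, RT, RU, RV, ST, SU, SV, TU, TV, UV
  2-simplices (12): PQR, PQU, PRV, PSU, PSV, QRT, QTU, RST, RSU, RUV, STV, TUV

giving chain groups C_0 ≅ Z^7, C_1 ≅ Z^18, C_2 ≅ Z^12.

The boundary map ∂_1: C_1 → C_0 is given by ∂[p,q] = [q] − [p].
As a 7×18 matrix over Z this has rank 6, with invariant factors (1,1,1,1,1,1).

∂_2: C_2 → C_1 acts by ∂[p,q,r] = [q,r] − [p,r] + [p,q]. For instance
  ∂RSU = SU − RU + RS,
  ∂PSV = SV − PV + PS.
The resulting 18×12 matrix has rank 12, and its Smith normal form has invariant factors (1,1,1,1,1,1,1,1,1,1,1,2).

Now H_k = ker ∂_k / im ∂_{k+1}, so:

  H_0: rank C_0 − rank ∂_1 = 7 − 6 = 1, and the invariant factors of ∂_1 are all 1, so H_0 = Z.
  H_1: rank ker ∂_1 − rank ∂_2 = (18 − 6) − 12 = 0, and ∂_2 has invariant factor 2 > 1, so H_1 = Z_2.
  H_2: rank ker ∂_2 − rank ∂_3 = (12 − 12) − 0 = 0, and there is no ∂_3, so H_2 = 0.

As a check, the Euler characteristic is 7 − 18 + 12 = 1, which agrees with 1 − 0 + 0 = 1.

Hence the Betti numbers are b_0 = 1, b_1 = 0, b_2 = 0.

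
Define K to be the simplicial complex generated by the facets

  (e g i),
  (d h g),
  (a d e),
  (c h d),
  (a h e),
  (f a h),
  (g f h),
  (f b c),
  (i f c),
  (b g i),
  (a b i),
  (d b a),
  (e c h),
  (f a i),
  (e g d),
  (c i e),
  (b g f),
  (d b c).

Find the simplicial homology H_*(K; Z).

H_0 ≅ Z,  H_1 ≅ Z ⊕ Z/2,  H_2 = 0.

We work with the vertex ordering a < b < c < d < e < f < g < h < i. The simplices of K, each written with vertices in increasing order, are:

  0-simplices (9): a, b, c, d, e, f, g, h, i
  1-simplices (27): ab, ad, ae, af, ah, ai, bc, bd, bf, bg, bi, cd, ce, cf, ch, ci, de, dg, dh, eg, eh, ei, fg, fh, fi, gh, gi
  2-simplices (18): abd, abi, ade, aeh, afh, afi, bcd, bcf, bfg, bgi, cdh, ceh, cei, cfi, deg, dgh, egi, fgh

so the chain groups are C_0 ≅ Z^9, C_1 ≅ Z^27, C_2 ≅ Z^18.

∂_1: C_1 → C_0 maps an edge to its endpoints' difference, ∂[p,q] = q − p.
As a 9×27 matrix over Z this has rank 8, with invariant factors (1,1,1,1,1,1,1,1).

Boundary ∂_2: C_2 → C_1 acts by ∂[p,q,r] = [q,r] − [p,r] + [p,q]. For instance
  ∂abd = bd − ad + ab,
  ∂egi = gi − ei + eg.
The 27×18 boundary matrix has rank 18 and Smith normal form diag(1,1,1,1,1,1,1,1,1,1,1,1,1,1,1,1,1,2).

From H_k ≅ ker(∂_k) / im(∂_{k+1}) we obtain:

  H_0: rank C_0 − rank ∂_1 = 9 − 8 = 1, and the invariant factors of ∂_1 are all 1, so H_0 = Z.
  H_1: rank ker ∂_1 − rank ∂_2 = (27 − 8) − 18 = 1, and ∂_2 has invariant factor 2 > 1, so H_1 = Z ⊕ Z/2.
  H_2: rank ker ∂_2 − rank ∂_3 = (18 − 18) − 0 = 0, and there is no ∂_3, so H_2 = 0.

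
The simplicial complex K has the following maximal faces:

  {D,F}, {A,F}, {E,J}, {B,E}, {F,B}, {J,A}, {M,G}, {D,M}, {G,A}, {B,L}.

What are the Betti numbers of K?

Order the vertices as A < B < D < E < F < G < J < L < M. Listing each simplex with vertices in this order, K has dimension 1 with simplices:

  0-simplices (9): A, B, D, E, F, G, J, L, M
  1-simplices (10): AF, AG, AJ, BE, BF, BL, DF, DM, EJ, GM

so the chain groups are C_0 ≅ Z^9, C_1 ≅ Z^10.

∂_1: C_1 → C_0 sends each edge [p,q] (with p < q) to q − p. For instance
  ∂GM = M − G.
The resulting 9×10 matrix has rank 8, and its Smith normal form has invariant factors (1,1,1,1,1,1,1,1).

Now H_k = ker ∂_k / im ∂_{k+1}, so:

  H_0: rank C_0 − rank ∂_1 = 9 − 8 = 1, and the invariant factors of ∂_1 are all 1, so H_0 = Z.
  H_1: rank ker ∂_1 − rank ∂_2 = (10 − 8) − 0 = 2, and there is no ∂_2, so H_1 = Z^2.

Hence the Betti numbers are b_0 = 1, b_1 = 2.

b_0 = 1, b_1 = 2.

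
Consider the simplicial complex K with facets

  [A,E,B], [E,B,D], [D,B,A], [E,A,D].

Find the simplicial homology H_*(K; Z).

K has 4 vertices, 6 edges, 4 triangles.
rank ∂_0 = 0, rank ∂_1 = 3 ⇒ b_0 = 4 − 0 − 3 = 1; all invariant factors of ∂_1 are 1 so no torsion. So H_0 = Z.
rank ∂_1 = 3, rank ∂_2 = 3 ⇒ b_1 = 6 − 3 − 3 = 0; all invariant factors of ∂_2 are 1 so no torsion. So H_1 = 0.
rank ∂_2 = 3, rank ∂_3 = 0 ⇒ b_2 = 4 − 3 − 0 = 1. So H_2 = Z.

H_0 ≅ Z,  H_1 = 0,  H_2 ≅ Z.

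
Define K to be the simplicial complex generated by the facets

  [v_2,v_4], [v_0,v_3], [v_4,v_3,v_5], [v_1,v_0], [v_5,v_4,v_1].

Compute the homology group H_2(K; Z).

H_2 ≅ 0.

Order the vertices as v_0 < v_1 < v_2 < v_3 < v_4 < v_5. Listing each simplex with vertices in this order, K has dimension 2 with simplices:

  0-simplices (6): [v_0], [v_1], [v_2], [v_3], [v_4], [v_5]
  1-simplices (8): [v_0,v_1], [v_0,v_3], [v_1,v_4], [v_1,v_5], [v_2,v_4], [v_3,v_4], [v_3,v_5], [v_4,v_5]
  2-simplices (2): [v_1,v_4,v_5], [v_3,v_4,v_5]

Hence C_0 ≅ Z^6, C_1 ≅ Z^8, C_2 ≅ Z^2.

∂_1: C_1 → C_0 maps an edge to its endpoints' difference, ∂[p,q] = q − p. For instance
  ∂[v_4,v_5] = [v_5] − [v_4].
The resulting 6×8 matrix has rank 5, and its Smith normal form has invariant factors (1,1,1,1,1).

∂_2: C_2 → C_1 sends each 2-simplex [p,q,r] to [q,r] − [p,r] + [p,q]. For instance
  ∂[v_1,v_4,v_5] = [v_4,v_5] − [v_1,v_5] + [v_1,v_4],
  ∂[v_3,v_4,v_5] = [v_4,v_5] − [v_3,v_5] + [v_3,v_4].
As a 8×2 matrix over Z this has rank 2, with invariant factors (1,1).

Now H_k = ker ∂_k / im ∂_{k+1}, so:

  H_2: rank ker ∂_2 − rank ∂_3 = (2 − 2) − 0 = 0, and there is no ∂_3, so H_2 ≅ 0.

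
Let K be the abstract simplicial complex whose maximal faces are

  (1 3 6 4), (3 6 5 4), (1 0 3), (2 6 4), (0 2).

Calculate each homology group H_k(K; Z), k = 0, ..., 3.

H_0 = Z,  H_1 = Z,  H_2 = 0,  H_3 = 0.

Take the total order 0 < 1 < 2 < 3 < 4 < 5 < 6 on the vertex set. Then K (dimension 3) consists of the simplices:

  0-simplices (7): [0], [1], [2], [3], [4], [5], [6]
  1-simplices (14): [0,1], [0,2], [0,3], [1,3], [1,4], [1,6], [2,4], [2,6], [3,4], [3,5], [3,6], [4,5], [4,6], [5,6]
  2-simplices (9): [0,1,3], [1,3,4], [1,3,6], [1,4,6], [2,4,6], [3,4,5], [3,4,6], [3,5,6], [4,5,6]
  3-simplices (2): [1,3,4,6], [3,4,5,6]

giving chain groups C_0 ≅ Z^7, C_1 ≅ Z^14, C_2 ≅ Z^9, C_3 ≅ Z^2.

Boundary ∂_1: C_1 → C_0 sends each edge [p,q] (with p < q) to q − p. For instance
  ∂[4,6] = [6] − [4].
The 7×14 boundary matrix has rank 6 and Smith normal form diag(1,1,1,1,1,1).

∂_2: C_2 → C_1 sends each 2-simplex [p,q,r] to [q,r] − [p,r] + [p,q]. For instance
  ∂[3,5,6] = [5,6] − [3,6] + [3,5],
  ∂[0,1,3] = [1,3] − [0,3] + [0,1].
The resulting 14×9 matrix has rank 7, and its Smith normal form has invariant factors (1,1,1,1,1,1,1).

∂_3: C_3 → C_2 sends each 3-simplex σ to the alternating sum Σ_i (−1)^i (σ with its i-th vertex removed). For instance
  ∂[3,4,5,6] = [4,5,6] − [3,5,6] + [3,4,6] − [3,4,5],
  ∂[1,3,4,6] = [3,4,6] − [1,4,6] + [1,3,6] − [1,3,4].
The resulting 9×2 matrix has rank 2, and its Smith normal form has invariant factors (1,1).

Computing H_k = (kernel of ∂_k) / (image of ∂_{k+1}):

  H_0: rank C_0 − rank ∂_1 = 7 − 6 = 1, and the invariant factors of ∂_1 are all 1, so H_0 = Z.
  H_1: rank ker ∂_1 − rank ∂_2 = (14 − 6) − 7 = 1, and the invariant factors of ∂_2 are all 1, so H_1 = Z.
  H_2: rank ker ∂_2 − rank ∂_3 = (9 − 7) − 2 = 0, and the invariant factors of ∂_3 are all 1, so H_2 = 0.
  H_3: rank ker ∂_3 − rank ∂_4 = (2 − 2) − 0 = 0, and there is no ∂_4, so H_3 = 0.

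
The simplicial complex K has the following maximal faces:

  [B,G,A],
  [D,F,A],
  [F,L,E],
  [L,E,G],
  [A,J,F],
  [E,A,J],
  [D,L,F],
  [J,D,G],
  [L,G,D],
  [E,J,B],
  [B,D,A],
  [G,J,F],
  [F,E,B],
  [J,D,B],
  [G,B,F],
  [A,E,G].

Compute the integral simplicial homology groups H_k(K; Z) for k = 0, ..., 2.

H_0 ≅ Z,  H_1 ≅ Z^2,  H_2 ≅ Z.

K has 8 vertices, 24 edges, 16 triangles.
rank ∂_0 = 0, rank ∂_1 = 7 ⇒ b_0 = 8 − 0 − 7 = 1; all invariant factors of ∂_1 are 1 so no torsion. So H_0 ≅ Z.
rank ∂_1 = 7, rank ∂_2 = 15 ⇒ b_1 = 24 − 7 − 15 = 2; all invariant factors of ∂_2 are 1 so no torsion. So H_1 ≅ Z^2.
rank ∂_2 = 15, rank ∂_3 = 0 ⇒ b_2 = 16 − 15 − 0 = 1. So H_2 ≅ Z.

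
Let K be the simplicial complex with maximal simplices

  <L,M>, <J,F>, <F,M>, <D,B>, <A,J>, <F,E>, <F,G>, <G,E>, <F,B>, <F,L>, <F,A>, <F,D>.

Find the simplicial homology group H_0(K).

Take the total order A < B < D < E < F < G < J < L < M on the vertex set. Then K (dimension 1) consists of the simplices:

  0-simplices (9): A, B, D, E, F, G, J, L, M
  1-simplices (12): AF, AJ, BD, BF, DF, EF, EG, FG, FJ, FL, FM, LM

giving chain groups C_0 ≅ Z^9, C_1 ≅ Z^12.

Boundary ∂_1: C_1 → C_0 is given by ∂[p,q] = [q] − [p]. For instance
  ∂AF = F − A.
The resulting 9×12 matrix has rank 8, and its Smith normal form has invariant factors (1,1,1,1,1,1,1,1).

Reading off H_k = ker ∂_k / im ∂_{k+1}:

  H_0: rank C_0 − rank ∂_1 = 9 − 8 = 1, and the invariant factors of ∂_1 are all 1, so H_0 ≅ Z.

(K is a triangulation of a wedge of 4 circles.)

H_0 ≅ Z.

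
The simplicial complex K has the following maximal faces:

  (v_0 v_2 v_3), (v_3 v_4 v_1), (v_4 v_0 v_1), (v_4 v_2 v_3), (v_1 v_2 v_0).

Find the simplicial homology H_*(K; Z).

H_0 = Z,  H_1 = Z,  H_2 = 0.

Take the total order v_0 < v_1 < v_2 < v_3 < v_4 on the vertex set. Then K (dimension 2) consists of the simplices:

  0-simplices (5): [v_0], [v_1], [v_2], [v_3], [v_4]
  1-simplices (10): [v_0,v_1], [v_0,v_2], [v_0,v_3], [v_0,v_4], [v_1,v_2], [v_1,v_3], [v_1,v_4], [v_2,v_3], [v_2,v_4], [v_3,v_4]
  2-simplices (5): [v_0,v_1,v_2], [v_0,v_1,v_4], [v_0,v_2,v_3], [v_1,v_3,v_4], [v_2,v_3,v_4]

Hence C_0 ≅ Z^5, C_1 ≅ Z^10, C_2 ≅ Z^5.

The boundary map ∂_1: C_1 → C_0 sends each edge [p,q] (with p < q) to q − p.
The resulting 5×10 matrix has rank 4, and its Smith normal form has invariant factors (1,1,1,1).

∂_2: C_2 → C_1 acts by ∂[p,q,r] = [q,r] − [p,r] + [p,q]. For instance
  ∂[v_2,v_3,v_4] = [v_3,v_4] − [v_2,v_4] + [v_2,v_3],
  ∂[v_0,v_1,v_4] = [v_1,v_4] − [v_0,v_4] + [v_0,v_1].
This gives a 10×5 integer matrix of rank 5; reducing to Smith normal form yields diagonal entries (1,1,1,1,1).

Computing H_k = (kernel of ∂_k) / (image of ∂_{k+1}):

  H_0: rank C_0 − rank ∂_1 = 5 − 4 = 1, and the invariant factors of ∂_1 are all 1, so H_0 ≅ Z.
  H_1: rank ker ∂_1 − rank ∂_2 = (10 − 4) − 5 = 1, and the invariant factors of ∂_2 are all 1, so H_1 ≅ Z.
  H_2: rank ker ∂_2 − rank ∂_3 = (5 − 5) − 0 = 0, and there is no ∂_3, so H_2 ≅ 0.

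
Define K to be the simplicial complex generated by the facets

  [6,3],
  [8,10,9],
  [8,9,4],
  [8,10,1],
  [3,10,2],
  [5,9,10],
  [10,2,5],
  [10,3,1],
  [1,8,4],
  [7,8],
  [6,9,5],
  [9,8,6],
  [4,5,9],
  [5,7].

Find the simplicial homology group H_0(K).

Fix the vertex order 1 < 2 < 3 < 4 < 5 < 6 < 7 < 8 < 9 < 10 and write every simplex with vertices in increasing order. Then dim K = 2 and the simplices of K are:

  0-simplices (10): [1], [2], [3], [4], [5], [6], [7], [8], [9], [10]
  1-simplices (22): [1,3], [1,4], [1,8], [1,10], [2,3], [2,5], [2,10], [3,6], [3,10], [4,5], [4,8], [4,9], [5,6], [5,7], [5,9], [5,10], [6,8], [6,9], [7,8], [8,9], [8,10], [9,10]
  2-simplices (11): [1,3,10], [1,4,8], [1,8,10], [2,3,10], [2,5,10], [4,5,9], [4,8,9], [5,6,9], [5,9,10], [6,8,9], [8,9,10]

giving chain groups C_0 ≅ Z^10, C_1 ≅ Z^22, C_2 ≅ Z^11.

The boundary map ∂_1: C_1 → C_0 maps an edge to its endpoints' difference, ∂[p,q] = q − p. For instance
  ∂[1,3] = [3] − [1].
The resulting 10×22 matrix has rank 9, and its Smith normal form has invariant factors (1,1,1,1,1,1,1,1,1).

The boundary map ∂_2: C_2 → C_1 sends each 2-simplex [p,q,r] to [q,r] − [p,r] + [p,q]. For instance
  ∂[1,4,8] = [4,8] − [1,8] + [1,4],
  ∂[5,9,10] = [9,10] − [5,10] + [5,9].
The resulting 22×11 matrix has rank 11, and its Smith normal form has invariant factors (1,1,1,1,1,1,1,1,1,1,1).

Reading off H_k = ker ∂_k / im ∂_{k+1}:

  H_0: rank C_0 − rank ∂_1 = 10 − 9 = 1, and the invariant factors of ∂_1 are all 1, so H_0 = Z.

H_0 = Z.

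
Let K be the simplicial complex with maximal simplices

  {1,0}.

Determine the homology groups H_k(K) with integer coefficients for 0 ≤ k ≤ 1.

Take the total order 0 < 1 on the vertex set. Then K (dimension 1) consists of the simplices:

  0-simplices (2): [0], [1]
  1-simplices (1): [0,1]

Hence C_0 ≅ Z^2, C_1 ≅ Z^1.

Boundary ∂_1: C_1 → C_0 maps an edge to its endpoints' difference, ∂[p,q] = q − p. For instance
  ∂[0,1] = [1] − [0].
As a 2×1 matrix over Z this has rank 1, with invariant factors (1).

From H_k ≅ ker(∂_k) / im(∂_{k+1}) we obtain:

  H_0: rank C_0 − rank ∂_1 = 2 − 1 = 1, and the invariant factors of ∂_1 are all 1, so H_0 = Z.
  H_1: rank ker ∂_1 − rank ∂_2 = (1 − 1) − 0 = 0, and there is no ∂_2, so H_1 = 0.

As a check, the Euler characteristic is 2 − 1 = 1, which agrees with 1 − 0 = 1.
(K is a triangulation of the 1-simplex.)

H_0 = Z,  H_1 = 0.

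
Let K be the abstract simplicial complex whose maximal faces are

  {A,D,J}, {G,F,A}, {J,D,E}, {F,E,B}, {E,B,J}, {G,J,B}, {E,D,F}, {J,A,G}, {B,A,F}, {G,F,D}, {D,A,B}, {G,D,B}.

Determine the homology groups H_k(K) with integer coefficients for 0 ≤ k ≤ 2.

K has 7 vertices, 18 edges, 12 triangles.
rank ∂_0 = 0, rank ∂_1 = 6 ⇒ b_0 = 7 − 0 − 6 = 1; all invariant factors of ∂_1 are 1 so no torsion. So H_0 ≅ Z.
rank ∂_1 = 6, rank ∂_2 = 12 ⇒ b_1 = 18 − 6 − 12 = 0; ∂_2 has invariant factor(s) [2] giving torsion. So H_1 ≅ Z/2.
rank ∂_2 = 12, rank ∂_3 = 0 ⇒ b_2 = 12 − 12 − 0 = 0. So H_2 ≅ 0.

H_0 = Z,  H_1 = Z/2,  H_2 = 0.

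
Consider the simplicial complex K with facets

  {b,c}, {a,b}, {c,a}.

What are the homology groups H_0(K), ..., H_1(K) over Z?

H_0 ≅ Z,  H_1 ≅ Z.

K has 3 vertices, 3 edges.
rank ∂_0 = 0, rank ∂_1 = 2 ⇒ b_0 = 3 − 0 − 2 = 1; all invariant factors of ∂_1 are 1 so no torsion. So H_0 = Z.
rank ∂_1 = 2, rank ∂_2 = 0 ⇒ b_1 = 3 − 2 − 0 = 1. So H_1 = Z.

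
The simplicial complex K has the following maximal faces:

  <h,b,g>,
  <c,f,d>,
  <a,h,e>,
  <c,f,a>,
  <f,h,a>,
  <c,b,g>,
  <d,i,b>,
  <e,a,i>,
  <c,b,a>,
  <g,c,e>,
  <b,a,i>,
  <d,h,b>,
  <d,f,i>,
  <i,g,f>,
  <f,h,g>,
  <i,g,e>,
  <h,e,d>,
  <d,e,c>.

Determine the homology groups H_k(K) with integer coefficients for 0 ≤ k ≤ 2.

H_0 ≅ Z,  H_1 ≅ Z^2,  H_2 ≅ Z.

We work with the vertex ordering a < b < c < d < e < f < g < h < i. The simplices of K, each written with vertices in increasing order, are:

  0-simplices (9): a, b, c, d, e, f, g, h, i
  1-simplices (27): ab, ac, ae, af, ah, ai, bc, bd, bg, bh, bi, cd, ce, cf, cg, de, df, dh, di, eg, eh, ei, fg, fh, fi, gh, gi
  2-simplices (18): abc, abi, acf, aeh, aei, afh, bcg, bdh, bdi, bgh, cde, cdf, ceg, deh, dfi, egi, fgh, fgi

giving chain groups C_0 ≅ Z^9, C_1 ≅ Z^27, C_2 ≅ Z^18.

Boundary ∂_1: C_1 → C_0 sends each edge [p,q] (with p < q) to q − p. For instance
  ∂ce = e − c.
This gives a 9×27 integer matrix of rank 8; reducing to Smith normal form yields diagonal entries (1,1,1,1,1,1,1,1).

The boundary map ∂_2: C_2 → C_1 acts by ∂[p,q,r] = [q,r] − [p,r] + [p,q]. For instance
  ∂ceg = eg − cg + ce,
  ∂cdf = df − cf + cd.
The resulting 27×18 matrix has rank 17, and its Smith normal form has invariant factors (1,1,1,1,1,1,1,1,1,1,1,1,1,1,1,1,1).

From H_k ≅ ker(∂_k) / im(∂_{k+1}) we obtain:

  H_0: rank C_0 − rank ∂_1 = 9 − 8 = 1, and the invariant factors of ∂_1 are all 1, so H_0 ≅ Z.
  H_1: rank ker ∂_1 − rank ∂_2 = (27 − 8) − 17 = 2, and the invariant factors of ∂_2 are all 1, so H_1 ≅ Z^2.
  H_2: rank ker ∂_2 − rank ∂_3 = (18 − 17) − 0 = 1, and there is no ∂_3, so H_2 ≅ Z.

As a check, the Euler characteristic is 9 − 27 + 18 = 0, which agrees with 1 − 2 + 1 = 0.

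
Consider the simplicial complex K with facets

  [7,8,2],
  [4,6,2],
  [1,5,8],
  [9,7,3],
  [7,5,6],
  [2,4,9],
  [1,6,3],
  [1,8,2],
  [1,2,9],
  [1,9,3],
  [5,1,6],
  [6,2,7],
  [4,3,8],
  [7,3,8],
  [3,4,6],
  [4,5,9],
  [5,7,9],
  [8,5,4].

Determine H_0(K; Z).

H_0 ≅ Z.

Take the total order 1 < 2 < 3 < 4 < 5 < 6 < 7 < 8 < 9 on the vertex set. Then K (dimension 2) consists of the simplices:

  0-simplices (9): [1], [2], [3], [4], [5], [6], [7], [8], [9]
  1-simplices (27): (27 of them)
  2-simplices (18): [1,2,8], [1,2,9], [1,3,6], [1,3,9], [1,5,6], [1,5,8], [2,4,6], [2,4,9], [2,6,7], [2,7,8], [3,4,6], [3,4,8], [3,7,8], [3,7,9], [4,5,8], [4,5,9], [5,6,7], [5,7,9]

so the chain groups are C_0 ≅ Z^9, C_1 ≅ Z^27, C_2 ≅ Z^18.

Boundary ∂_1: C_1 → C_0 is given by ∂[p,q] = [q] − [p].
As a 9×27 matrix over Z this has rank 8, with invariant factors (1,1,1,1,1,1,1,1).

Boundary ∂_2: C_2 → C_1 acts by ∂[p,q,r] = [q,r] − [p,r] + [p,q]. For instance
  ∂[1,2,8] = [2,8] − [1,8] + [1,2],
  ∂[3,7,9] = [7,9] − [3,9] + [3,7].
The 27×18 boundary matrix has rank 17 and Smith normal form diag(1,1,1,1,1,1,1,1,1,1,1,1,1,1,1,1,1).

From H_k ≅ ker(∂_k) / im(∂_{k+1}) we obtain:

  H_0: rank C_0 − rank ∂_1 = 9 − 8 = 1, and the invariant factors of ∂_1 are all 1, so H_0 ≅ Z.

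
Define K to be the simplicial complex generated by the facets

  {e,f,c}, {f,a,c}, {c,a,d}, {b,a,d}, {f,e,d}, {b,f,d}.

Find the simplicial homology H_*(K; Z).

Take the total order a < b < c < d < e < f on the vertex set. Then K (dimension 2) consists of the simplices:

  0-simplices (6): a, b, c, d, e, f
  1-simplices (12): ab, ac, ad, af, bd, bf, cd, ce, cf, de, df, ef
  2-simplices (6): abd, acd, acf, bdf, cef, def

giving chain groups C_0 ≅ Z^6, C_1 ≅ Z^12, C_2 ≅ Z^6.

The boundary map ∂_1: C_1 → C_0 sends each edge [p,q] (with p < q) to q − p. For instance
  ∂cd = d − c.
This gives a 6×12 integer matrix of rank 5; reducing to Smith normal form yields diagonal entries (1,1,1,1,1).

Boundary ∂_2: C_2 → C_1 maps a triangle to the signed sum of its edges. For instance
  ∂acd = cd − ad + ac,
  ∂acf = cf − af + ac.
The resulting 12×6 matrix has rank 6, and its Smith normal form has invariant factors (1,1,1,1,1,1).

From H_k ≅ ker(∂_k) / im(∂_{k+1}) we obtain:

  H_0: rank C_0 − rank ∂_1 = 6 − 5 = 1, and the invariant factors of ∂_1 are all 1, so H_0 ≅ Z.
  H_1: rank ker ∂_1 − rank ∂_2 = (12 − 5) − 6 = 1, and the invariant factors of ∂_2 are all 1, so H_1 ≅ Z.
  H_2: rank ker ∂_2 − rank ∂_3 = (6 − 6) − 0 = 0, and there is no ∂_3, so H_2 ≅ 0.

(K is a triangulation of the cylinder S^1 x I.)

H_0 ≅ Z,  H_1 ≅ Z,  H_2 = 0.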